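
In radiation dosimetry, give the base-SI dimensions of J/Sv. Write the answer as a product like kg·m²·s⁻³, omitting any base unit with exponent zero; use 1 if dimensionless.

J = kg·m²·s⁻².
Sv = m²·s⁻².
So Sv⁻¹ = m⁻²·s².
Combining: J·Sv⁻¹ = (kg·m²·s⁻²) · (m⁻²·s²) = kg.

kg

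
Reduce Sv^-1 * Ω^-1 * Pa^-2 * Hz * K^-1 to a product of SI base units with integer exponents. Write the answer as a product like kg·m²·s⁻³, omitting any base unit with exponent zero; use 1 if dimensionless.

Sv = J/kg (equivalent dose = energy per mass),
    = m²·s⁻².
So Sv⁻¹ = m⁻²·s².
Ω = V/A (resistance = voltage per current),
    = kg·m²·s⁻³·A⁻².
So Ω⁻¹ = kg⁻¹·m⁻²·s³·A².
Pa = N/m² (pressure = force per area),
    = kg·m⁻¹·s⁻².
So Pa⁻² = kg⁻²·m²·s⁴.
Hz = 1/s = s⁻¹ (frequency is cycles per second).
Combining: Sv⁻¹·Ω⁻¹·Pa⁻²·Hz·K⁻¹ = (m⁻²·s²) · (kg⁻¹·m⁻²·s³·A²) · (kg⁻²·m²·s⁴) · s⁻¹ · K⁻¹ = kg⁻³·m⁻²·s⁸·A²·K⁻¹.

kg⁻³·m⁻²·s⁸·A²·K⁻¹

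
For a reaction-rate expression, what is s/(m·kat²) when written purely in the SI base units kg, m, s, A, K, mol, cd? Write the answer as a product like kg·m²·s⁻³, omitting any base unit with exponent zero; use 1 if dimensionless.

kat = mol/s = s⁻¹·mol (catalytic activity).
So kat⁻² = s²·mol⁻².
Combining: m⁻¹·s·kat⁻² = m⁻¹ · s · (s²·mol⁻²) = m⁻¹·s³·mol⁻².

m⁻¹·s³·mol⁻²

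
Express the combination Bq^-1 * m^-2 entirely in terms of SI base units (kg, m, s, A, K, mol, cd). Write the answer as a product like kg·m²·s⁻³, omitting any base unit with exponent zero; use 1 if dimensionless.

m⁻²·s

Bq = s⁻¹.
So Bq⁻¹ = s.
Combining: Bq⁻¹·m⁻² = s · m⁻² = m⁻²·s.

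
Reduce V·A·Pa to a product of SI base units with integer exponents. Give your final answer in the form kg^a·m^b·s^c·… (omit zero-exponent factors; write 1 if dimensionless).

kg²·m·s⁻⁵

V = W/A (potential = power per current),
    = kg·m²·s⁻³·A⁻¹.
Pa = N/m² (pressure = force per area),
    = kg·m⁻¹·s⁻².
Combining: V·A·Pa = (kg·m²·s⁻³·A⁻¹) · A · (kg·m⁻¹·s⁻²) = kg²·m·s⁻⁵.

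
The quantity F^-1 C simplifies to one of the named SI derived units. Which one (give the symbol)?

V

F = kg⁻¹·m⁻²·s⁴·A².
So F⁻¹ = kg·m²·s⁻⁴·A⁻².
C = s·A.
Combining: F⁻¹·C = (kg·m²·s⁻⁴·A⁻²) · (s·A) = kg·m²·s⁻³·A⁻¹.
kg·m²·s⁻³·A⁻¹ is the base-SI form of the volt.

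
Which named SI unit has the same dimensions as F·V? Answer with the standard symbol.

C

F = kg⁻¹·m⁻²·s⁴·A².
V = kg·m²·s⁻³·A⁻¹.
Combining: F·V = (kg⁻¹·m⁻²·s⁴·A²) · (kg·m²·s⁻³·A⁻¹) = s·A.
s·A is the base-SI form of the coulomb.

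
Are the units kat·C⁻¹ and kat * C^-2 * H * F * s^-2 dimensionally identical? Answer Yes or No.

Left side:
  kat = mol/s = s⁻¹·mol (catalytic activity).
  C = A·s = s·A (charge = current × time).
  So C⁻¹ = s⁻¹·A⁻¹.
  Combining: kat·C⁻¹ = (s⁻¹·mol) · (s⁻¹·A⁻¹) = s⁻²·A⁻¹·mol.
Right side:
  kat = mol/s = s⁻¹·mol (catalytic activity).
  C = A·s = s·A (charge = current × time).
  So C⁻² = s⁻²·A⁻².
  H = Wb/A (inductance = flux per current),
      = kg·m²·s⁻²·A⁻².
  F = C/V (capacitance = charge per voltage),
      = A·s/(kg·m²·s⁻³·A⁻¹) (substituting C and V),
      = kg⁻¹·m⁻²·s⁴·A².
  Combining: kat·C⁻²·H·F·s⁻² = (s⁻¹·mol) · (s⁻²·A⁻²) · (kg·m²·s⁻²·A⁻²) · (kg⁻¹·m⁻²·s⁴·A²) · s⁻² = s⁻³·A⁻²·mol.
Left is s⁻²·A⁻¹·mol; right is s⁻³·A⁻²·mol — different.

No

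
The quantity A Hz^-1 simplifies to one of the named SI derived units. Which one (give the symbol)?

Hz = s⁻¹.
So Hz⁻¹ = s.
Combining: A·Hz⁻¹ = A · s = s·A.
s·A is the base-SI form of the coulomb.

C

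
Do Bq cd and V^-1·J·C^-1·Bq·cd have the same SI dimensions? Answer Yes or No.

Yes

Left side:
  Bq = s⁻¹.
  Combining: Bq·cd = s⁻¹ · cd = s⁻¹·cd.
Right side:
  V = W/A (potential = power per current),
      = kg·m²·s⁻³·A⁻¹.
  So V⁻¹ = kg⁻¹·m⁻²·s³·A.
  J = N·m (work = force × distance),
      = kg·m²·s⁻².
  C = A·s = s·A (charge = current × time).
  So C⁻¹ = s⁻¹·A⁻¹.
  Bq = 1/s = s⁻¹ (activity is decays per second).
  Combining: V⁻¹·J·C⁻¹·Bq·cd = (kg⁻¹·m⁻²·s³·A) · (kg·m²·s⁻²) · (s⁻¹·A⁻¹) · s⁻¹ · cd = s⁻¹·cd.
Both reduce to s⁻¹·cd.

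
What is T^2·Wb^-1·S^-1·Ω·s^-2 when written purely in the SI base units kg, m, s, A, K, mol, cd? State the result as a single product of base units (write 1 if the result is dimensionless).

T = Wb/m² (flux density = flux per area),
    = kg·s⁻²·A⁻¹.
So T² = kg²·s⁻⁴·A⁻².
Wb = V·s (flux: a volt is a weber per second),
    = kg·m²·s⁻²·A⁻¹.
So Wb⁻¹ = kg⁻¹·m⁻²·s²·A.
S = 1/Ω (conductance is reciprocal resistance),
    = kg⁻¹·m⁻²·s³·A².
So S⁻¹ = kg·m²·s⁻³·A⁻².
Ω = V/A (resistance = voltage per current),
    = kg·m²·s⁻³·A⁻².
Combining: T²·Wb⁻¹·S⁻¹·Ω·s⁻² = (kg²·s⁻⁴·A⁻²) · (kg⁻¹·m⁻²·s²·A) · (kg·m²·s⁻³·A⁻²) · (kg·m²·s⁻³·A⁻²) · s⁻² = kg³·m²·s⁻¹⁰·A⁻⁵.

kg³·m²·s⁻¹⁰·A⁻⁵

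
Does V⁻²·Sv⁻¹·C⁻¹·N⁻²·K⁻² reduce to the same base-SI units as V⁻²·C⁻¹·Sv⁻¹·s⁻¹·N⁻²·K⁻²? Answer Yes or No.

Left side:
  V = kg·m²·s⁻³·A⁻¹.
  So V⁻² = kg⁻²·m⁻⁴·s⁶·A².
  Sv = m²·s⁻².
  So Sv⁻¹ = m⁻²·s².
  C = s·A.
  So C⁻¹ = s⁻¹·A⁻¹.
  N = kg·m·s⁻².
  So N⁻² = kg⁻²·m⁻²·s⁴.
  Combining: V⁻²·Sv⁻¹·C⁻¹·N⁻²·K⁻² = (kg⁻²·m⁻⁴·s⁶·A²) · (m⁻²·s²) · (s⁻¹·A⁻¹) · (kg⁻²·m⁻²·s⁴) · K⁻² = kg⁻⁴·m⁻⁸·s¹¹·A·K⁻².
Right side:
  V = W/A (potential = power per current),
      = kg·m²·s⁻³·A⁻¹.
  So V⁻² = kg⁻²·m⁻⁴·s⁶·A².
  C = A·s = s·A (charge = current × time).
  So C⁻¹ = s⁻¹·A⁻¹.
  Sv = J/kg (equivalent dose = energy per mass),
      = m²·s⁻².
  So Sv⁻¹ = m⁻²·s².
  N = kg·m/s² = kg·m·s⁻² (force = mass × acceleration).
  So N⁻² = kg⁻²·m⁻²·s⁴.
  Combining: V⁻²·C⁻¹·Sv⁻¹·s⁻¹·N⁻²·K⁻² = (kg⁻²·m⁻⁴·s⁶·A²) · (s⁻¹·A⁻¹) · (m⁻²·s²) · s⁻¹ · (kg⁻²·m⁻²·s⁴) · K⁻² = kg⁻⁴·m⁻⁸·s¹⁰·A·K⁻².
Left is kg⁻⁴·m⁻⁸·s¹¹·A·K⁻²; right is kg⁻⁴·m⁻⁸·s¹⁰·A·K⁻² — different.

No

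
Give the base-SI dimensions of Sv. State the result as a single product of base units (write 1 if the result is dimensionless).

Sv = J/kg (equivalent dose = energy per mass),
    = m²·s⁻².

m²·s⁻²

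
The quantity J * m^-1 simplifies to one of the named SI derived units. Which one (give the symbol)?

N

J = N·m (work = force × distance),
    = kg·m²·s⁻².
Combining: J·m⁻¹ = (kg·m²·s⁻²) · m⁻¹ = kg·m·s⁻².
kg·m·s⁻² is the base-SI form of the newton.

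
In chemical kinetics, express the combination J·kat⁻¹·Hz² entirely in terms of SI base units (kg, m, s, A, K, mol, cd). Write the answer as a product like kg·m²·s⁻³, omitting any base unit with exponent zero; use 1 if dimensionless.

kg·m²·s⁻³·mol⁻¹

J = N·m (work = force × distance),
    = kg·m²·s⁻².
kat = mol/s = s⁻¹·mol (catalytic activity).
So kat⁻¹ = s·mol⁻¹.
Hz = 1/s = s⁻¹ (frequency is cycles per second).
So Hz² = s⁻².
Combining: J·kat⁻¹·Hz² = (kg·m²·s⁻²) · (s·mol⁻¹) · s⁻² = kg·m²·s⁻³·mol⁻¹.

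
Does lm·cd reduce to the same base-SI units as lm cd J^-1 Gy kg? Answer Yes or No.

Left side:
  lm = cd.
  Combining: lm·cd = cd · cd = cd².
Right side:
  lm = cd·sr = cd (luminous flux; sr is dimensionless).
  J = N·m (work = force × distance),
      = kg·m²·s⁻².
  So J⁻¹ = kg⁻¹·m⁻²·s².
  Gy = J/kg (absorbed dose = energy per mass),
      = m²·s⁻².
  Combining: lm·cd·J⁻¹·Gy·kg = cd · cd · (kg⁻¹·m⁻²·s²) · (m²·s⁻²) · kg = cd².
Both reduce to cd².

Yes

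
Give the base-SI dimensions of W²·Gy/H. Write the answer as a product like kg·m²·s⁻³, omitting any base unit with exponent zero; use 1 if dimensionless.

kg·m⁴·s⁻⁶·A²

W = J/s (power = energy per time),
    = kg·m²·s⁻³.
So W² = kg²·m⁴·s⁻⁶.
Gy = J/kg (absorbed dose = energy per mass),
    = m²·s⁻².
H = Wb/A (inductance = flux per current),
    = kg·m²·s⁻²·A⁻².
So H⁻¹ = kg⁻¹·m⁻²·s²·A².
Combining: W²·Gy·H⁻¹ = (kg²·m⁴·s⁻⁶) · (m²·s⁻²) · (kg⁻¹·m⁻²·s²·A²) = kg·m⁴·s⁻⁶·A².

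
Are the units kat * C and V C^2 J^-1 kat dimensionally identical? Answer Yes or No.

Left side:
  kat = s⁻¹·mol.
  C = s·A.
  Combining: kat·C = (s⁻¹·mol) · (s·A) = A·mol.
Right side:
  V = W/A (potential = power per current),
      = kg·m²·s⁻³·A⁻¹.
  C = A·s = s·A (charge = current × time).
  So C² = s²·A².
  J = N·m (work = force × distance),
      = kg·m²·s⁻².
  So J⁻¹ = kg⁻¹·m⁻²·s².
  kat = mol/s = s⁻¹·mol (catalytic activity).
  Combining: V·C²·J⁻¹·kat = (kg·m²·s⁻³·A⁻¹) · (s²·A²) · (kg⁻¹·m⁻²·s²) · (s⁻¹·mol) = A·mol.
Both reduce to A·mol.

Yes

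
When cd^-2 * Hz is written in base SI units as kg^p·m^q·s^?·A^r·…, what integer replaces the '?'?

-1

Hz = s⁻¹.
Combining: cd⁻²·Hz = cd⁻² · s⁻¹ = s⁻¹·cd⁻².
The exponent of s is -1.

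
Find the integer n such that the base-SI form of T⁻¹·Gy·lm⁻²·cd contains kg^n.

-1

T = Wb/m² (flux density = flux per area),
    = kg·s⁻²·A⁻¹.
So T⁻¹ = kg⁻¹·s²·A.
Gy = J/kg (absorbed dose = energy per mass),
    = m²·s⁻².
lm = cd·sr = cd (luminous flux; sr is dimensionless).
So lm⁻² = cd⁻².
Combining: T⁻¹·Gy·lm⁻²·cd = (kg⁻¹·s²·A) · (m²·s⁻²) · cd⁻² · cd = kg⁻¹·m²·A·cd⁻¹.
The exponent of kg is -1.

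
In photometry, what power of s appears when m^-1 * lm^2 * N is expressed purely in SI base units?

-2

lm = cd.
So lm² = cd².
N = kg·m·s⁻².
Combining: m⁻¹·lm²·N = m⁻¹ · cd² · (kg·m·s⁻²) = kg·s⁻²·cd².
The exponent of s is -2.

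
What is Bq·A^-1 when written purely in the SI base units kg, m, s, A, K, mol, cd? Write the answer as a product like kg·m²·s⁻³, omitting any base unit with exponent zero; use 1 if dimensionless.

Bq = 1/s = s⁻¹ (activity is decays per second).
Combining: Bq·A⁻¹ = s⁻¹ · A⁻¹ = s⁻¹·A⁻¹.

s⁻¹·A⁻¹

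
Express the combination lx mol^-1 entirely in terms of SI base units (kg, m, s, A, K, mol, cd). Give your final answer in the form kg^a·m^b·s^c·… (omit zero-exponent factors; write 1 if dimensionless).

m⁻²·mol⁻¹·cd

lx = m⁻²·cd.
Combining: lx·mol⁻¹ = (m⁻²·cd) · mol⁻¹ = m⁻²·mol⁻¹·cd.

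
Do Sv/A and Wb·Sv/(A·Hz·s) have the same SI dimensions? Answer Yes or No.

Left side:
  Sv = J/kg (equivalent dose = energy per mass),
      = m²·s⁻².
  Combining: Sv·A⁻¹ = (m²·s⁻²) · A⁻¹ = m²·s⁻²·A⁻¹.
Right side:
  Hz = 1/s = s⁻¹ (frequency is cycles per second).
  So Hz⁻¹ = s.
  Wb = V·s (flux: a volt is a weber per second),
      = kg·m²·s⁻²·A⁻¹.
  Sv = J/kg (equivalent dose = energy per mass),
      = m²·s⁻².
  Combining: A⁻¹·Hz⁻¹·Wb·Sv·s⁻¹ = A⁻¹ · s · (kg·m²·s⁻²·A⁻¹) · (m²·s⁻²) · s⁻¹ = kg·m⁴·s⁻⁴·A⁻².
Left is m²·s⁻²·A⁻¹; right is kg·m⁴·s⁻⁴·A⁻² — different.

No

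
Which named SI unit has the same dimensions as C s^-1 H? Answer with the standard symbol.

C = A·s = s·A (charge = current × time).
H = Wb/A (inductance = flux per current),
    = kg·m²·s⁻²·A⁻².
Combining: C·s⁻¹·H = (s·A) · s⁻¹ · (kg·m²·s⁻²·A⁻²) = kg·m²·s⁻²·A⁻¹.
kg·m²·s⁻²·A⁻¹ is the base-SI form of the weber.

Wb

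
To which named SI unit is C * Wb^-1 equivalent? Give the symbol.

C = s·A.
Wb = kg·m²·s⁻²·A⁻¹.
So Wb⁻¹ = kg⁻¹·m⁻²·s²·A.
Combining: C·Wb⁻¹ = (s·A) · (kg⁻¹·m⁻²·s²·A) = kg⁻¹·m⁻²·s³·A².
kg⁻¹·m⁻²·s³·A² is the base-SI form of the siemens.

S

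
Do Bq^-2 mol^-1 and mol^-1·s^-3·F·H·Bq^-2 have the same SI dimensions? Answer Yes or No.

Left side:
  Bq = 1/s = s⁻¹ (activity is decays per second).
  So Bq⁻² = s².
  Combining: Bq⁻²·mol⁻¹ = s² · mol⁻¹ = s²·mol⁻¹.
Right side:
  F = C/V (capacitance = charge per voltage),
      = A·s/(kg·m²·s⁻³·A⁻¹) (substituting C and V),
      = kg⁻¹·m⁻²·s⁴·A².
  H = Wb/A (inductance = flux per current),
      = kg·m²·s⁻²·A⁻².
  Bq = 1/s = s⁻¹ (activity is decays per second).
  So Bq⁻² = s².
  Combining: mol⁻¹·s⁻³·F·H·Bq⁻² = mol⁻¹ · s⁻³ · (kg⁻¹·m⁻²·s⁴·A²) · (kg·m²·s⁻²·A⁻²) · s² = s·mol⁻¹.
Left is s²·mol⁻¹; right is s·mol⁻¹ — different.

No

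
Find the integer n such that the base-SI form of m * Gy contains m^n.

3

Gy = J/kg (absorbed dose = energy per mass),
    = m²·s⁻².
Combining: m·Gy = m · (m²·s⁻²) = m³·s⁻².
The exponent of m is 3.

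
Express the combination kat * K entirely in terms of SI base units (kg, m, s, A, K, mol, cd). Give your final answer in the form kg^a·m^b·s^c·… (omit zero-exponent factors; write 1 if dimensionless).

kat = mol/s = s⁻¹·mol (catalytic activity).
Combining: kat·K = (s⁻¹·mol) · K = s⁻¹·K·mol.

s⁻¹·K·mol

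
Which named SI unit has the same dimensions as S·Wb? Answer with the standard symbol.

S = 1/Ω (conductance is reciprocal resistance),
    = kg⁻¹·m⁻²·s³·A².
Wb = V·s (flux: a volt is a weber per second),
    = kg·m²·s⁻²·A⁻¹.
Combining: S·Wb = (kg⁻¹·m⁻²·s³·A²) · (kg·m²·s⁻²·A⁻¹) = s·A.
s·A is the base-SI form of the coulomb.

C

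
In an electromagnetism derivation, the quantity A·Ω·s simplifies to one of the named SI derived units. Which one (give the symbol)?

Ω = V/A (resistance = voltage per current),
    = kg·m²·s⁻³·A⁻².
Combining: A·Ω·s = A · (kg·m²·s⁻³·A⁻²) · s = kg·m²·s⁻²·A⁻¹.
kg·m²·s⁻²·A⁻¹ is the base-SI form of the weber.

Wb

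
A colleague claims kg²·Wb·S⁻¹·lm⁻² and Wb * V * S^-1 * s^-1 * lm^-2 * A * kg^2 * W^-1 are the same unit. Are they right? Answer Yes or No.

Left side:
  Wb = V·s (flux: a volt is a weber per second),
      = kg·m²·s⁻²·A⁻¹.
  S = 1/Ω (conductance is reciprocal resistance),
      = kg⁻¹·m⁻²·s³·A².
  So S⁻¹ = kg·m²·s⁻³·A⁻².
  lm = cd·sr = cd (luminous flux; sr is dimensionless).
  So lm⁻² = cd⁻².
  Combining: kg²·Wb·S⁻¹·lm⁻² = kg² · (kg·m²·s⁻²·A⁻¹) · (kg·m²·s⁻³·A⁻²) · cd⁻² = kg⁴·m⁴·s⁻⁵·A⁻³·cd⁻².
Right side:
  Wb = kg·m²·s⁻²·A⁻¹.
  V = kg·m²·s⁻³·A⁻¹.
  S = kg⁻¹·m⁻²·s³·A².
  So S⁻¹ = kg·m²·s⁻³·A⁻².
  lm = cd.
  So lm⁻² = cd⁻².
  W = kg·m²·s⁻³.
  So W⁻¹ = kg⁻¹·m⁻²·s³.
  Combining: Wb·V·S⁻¹·s⁻¹·lm⁻²·A·kg²·W⁻¹ = (kg·m²·s⁻²·A⁻¹) · (kg·m²·s⁻³·A⁻¹) · (kg·m²·s⁻³·A⁻²) · s⁻¹ · cd⁻² · A · kg² · (kg⁻¹·m⁻²·s³) = kg⁴·m⁴·s⁻⁶·A⁻³·cd⁻².
Left is kg⁴·m⁴·s⁻⁵·A⁻³·cd⁻²; right is kg⁴·m⁴·s⁻⁶·A⁻³·cd⁻² — different.

No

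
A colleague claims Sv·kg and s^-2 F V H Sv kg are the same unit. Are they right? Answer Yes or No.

Left side:
  Sv = J/kg (equivalent dose = energy per mass),
      = m²·s⁻².
  Combining: Sv·kg = (m²·s⁻²) · kg = kg·m²·s⁻².
Right side:
  F = C/V (capacitance = charge per voltage),
      = A·s/(kg·m²·s⁻³·A⁻¹) (substituting C and V),
      = kg⁻¹·m⁻²·s⁴·A².
  V = W/A (potential = power per current),
      = kg·m²·s⁻³·A⁻¹.
  H = Wb/A (inductance = flux per current),
      = kg·m²·s⁻²·A⁻².
  Sv = J/kg (equivalent dose = energy per mass),
      = m²·s⁻².
  Combining: s⁻²·F·V·H·Sv·kg = s⁻² · (kg⁻¹·m⁻²·s⁴·A²) · (kg·m²·s⁻³·A⁻¹) · (kg·m²·s⁻²·A⁻²) · (m²·s⁻²) · kg = kg²·m⁴·s⁻⁵·A⁻¹.
Left is kg·m²·s⁻²; right is kg²·m⁴·s⁻⁵·A⁻¹ — different.

No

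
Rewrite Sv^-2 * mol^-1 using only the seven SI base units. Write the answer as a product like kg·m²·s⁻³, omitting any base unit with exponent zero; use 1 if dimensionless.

Sv = J/kg (equivalent dose = energy per mass),
    = m²·s⁻².
So Sv⁻² = m⁻⁴·s⁴.
Combining: Sv⁻²·mol⁻¹ = (m⁻⁴·s⁴) · mol⁻¹ = m⁻⁴·s⁴·mol⁻¹.

m⁻⁴·s⁴·mol⁻¹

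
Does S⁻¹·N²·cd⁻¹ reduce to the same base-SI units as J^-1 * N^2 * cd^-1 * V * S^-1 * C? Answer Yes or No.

Yes

Left side:
  S = 1/Ω (conductance is reciprocal resistance),
      = kg⁻¹·m⁻²·s³·A².
  So S⁻¹ = kg·m²·s⁻³·A⁻².
  N = kg·m/s² = kg·m·s⁻² (force = mass × acceleration).
  So N² = kg²·m²·s⁻⁴.
  Combining: S⁻¹·N²·cd⁻¹ = (kg·m²·s⁻³·A⁻²) · (kg²·m²·s⁻⁴) · cd⁻¹ = kg³·m⁴·s⁻⁷·A⁻²·cd⁻¹.
Right side:
  J = N·m (work = force × distance),
      = kg·m²·s⁻².
  So J⁻¹ = kg⁻¹·m⁻²·s².
  N = kg·m/s² = kg·m·s⁻² (force = mass × acceleration).
  So N² = kg²·m²·s⁻⁴.
  V = W/A (potential = power per current),
      = kg·m²·s⁻³·A⁻¹.
  S = 1/Ω (conductance is reciprocal resistance),
      = kg⁻¹·m⁻²·s³·A².
  So S⁻¹ = kg·m²·s⁻³·A⁻².
  C = A·s = s·A (charge = current × time).
  Combining: J⁻¹·N²·cd⁻¹·V·S⁻¹·C = (kg⁻¹·m⁻²·s²) · (kg²·m²·s⁻⁴) · cd⁻¹ · (kg·m²·s⁻³·A⁻¹) · (kg·m²·s⁻³·A⁻²) · (s·A) = kg³·m⁴·s⁻⁷·A⁻²·cd⁻¹.
Both reduce to kg³·m⁴·s⁻⁷·A⁻²·cd⁻¹.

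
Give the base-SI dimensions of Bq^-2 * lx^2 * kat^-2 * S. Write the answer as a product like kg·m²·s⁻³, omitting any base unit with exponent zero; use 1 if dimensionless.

Bq = 1/s = s⁻¹ (activity is decays per second).
So Bq⁻² = s².
lx = lm/m² (illuminance = luminous flux per area),
    = m⁻²·cd.
So lx² = m⁻⁴·cd².
kat = mol/s = s⁻¹·mol (catalytic activity).
So kat⁻² = s²·mol⁻².
S = 1/Ω (conductance is reciprocal resistance),
    = kg⁻¹·m⁻²·s³·A².
Combining: Bq⁻²·lx²·kat⁻²·S = s² · (m⁻⁴·cd²) · (s²·mol⁻²) · (kg⁻¹·m⁻²·s³·A²) = kg⁻¹·m⁻⁶·s⁷·A²·mol⁻²·cd².

kg⁻¹·m⁻⁶·s⁷·A²·mol⁻²·cd²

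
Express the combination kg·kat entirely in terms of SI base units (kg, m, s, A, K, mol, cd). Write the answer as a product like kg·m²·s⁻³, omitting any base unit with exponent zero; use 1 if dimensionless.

kg·s⁻¹·mol

kat = mol/s = s⁻¹·mol (catalytic activity).
Combining: kg·kat = kg · (s⁻¹·mol) = kg·s⁻¹·mol.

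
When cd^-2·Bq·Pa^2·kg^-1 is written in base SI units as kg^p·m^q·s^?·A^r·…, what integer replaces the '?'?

-5

Bq = s⁻¹.
Pa = kg·m⁻¹·s⁻².
So Pa² = kg²·m⁻²·s⁻⁴.
Combining: cd⁻²·Bq·Pa²·kg⁻¹ = cd⁻² · s⁻¹ · (kg²·m⁻²·s⁻⁴) · kg⁻¹ = kg·m⁻²·s⁻⁵·cd⁻².
The exponent of s is -5.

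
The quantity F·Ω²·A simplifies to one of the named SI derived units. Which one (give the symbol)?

F = C/V (capacitance = charge per voltage),
    = A·s/(kg·m²·s⁻³·A⁻¹) (substituting C and V),
    = kg⁻¹·m⁻²·s⁴·A².
Ω = V/A (resistance = voltage per current),
    = kg·m²·s⁻³·A⁻².
So Ω² = kg²·m⁴·s⁻⁶·A⁻⁴.
Combining: F·Ω²·A = (kg⁻¹·m⁻²·s⁴·A²) · (kg²·m⁴·s⁻⁶·A⁻⁴) · A = kg·m²·s⁻²·A⁻¹.
kg·m²·s⁻²·A⁻¹ is the base-SI form of the weber.

Wb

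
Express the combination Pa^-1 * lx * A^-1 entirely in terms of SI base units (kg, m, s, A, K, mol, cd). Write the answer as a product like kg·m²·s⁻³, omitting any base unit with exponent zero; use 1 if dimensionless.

kg⁻¹·m⁻¹·s²·A⁻¹·cd

Pa = N/m² (pressure = force per area),
    = kg·m⁻¹·s⁻².
So Pa⁻¹ = kg⁻¹·m·s².
lx = lm/m² (illuminance = luminous flux per area),
    = m⁻²·cd.
Combining: Pa⁻¹·lx·A⁻¹ = (kg⁻¹·m·s²) · (m⁻²·cd) · A⁻¹ = kg⁻¹·m⁻¹·s²·A⁻¹·cd.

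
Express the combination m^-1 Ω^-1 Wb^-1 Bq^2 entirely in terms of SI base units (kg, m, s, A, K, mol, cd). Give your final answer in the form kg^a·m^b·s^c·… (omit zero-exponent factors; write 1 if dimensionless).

Ω = kg·m²·s⁻³·A⁻².
So Ω⁻¹ = kg⁻¹·m⁻²·s³·A².
Wb = kg·m²·s⁻²·A⁻¹.
So Wb⁻¹ = kg⁻¹·m⁻²·s²·A.
Bq = s⁻¹.
So Bq² = s⁻².
Combining: m⁻¹·Ω⁻¹·Wb⁻¹·Bq² = m⁻¹ · (kg⁻¹·m⁻²·s³·A²) · (kg⁻¹·m⁻²·s²·A) · s⁻² = kg⁻²·m⁻⁵·s³·A³.

kg⁻²·m⁻⁵·s³·A³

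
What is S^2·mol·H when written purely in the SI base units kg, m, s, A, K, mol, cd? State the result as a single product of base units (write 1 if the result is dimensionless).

kg⁻¹·m⁻²·s⁴·A²·mol

S = 1/Ω (conductance is reciprocal resistance),
    = kg⁻¹·m⁻²·s³·A².
So S² = kg⁻²·m⁻⁴·s⁶·A⁴.
H = Wb/A (inductance = flux per current),
    = kg·m²·s⁻²·A⁻².
Combining: S²·mol·H = (kg⁻²·m⁻⁴·s⁶·A⁴) · mol · (kg·m²·s⁻²·A⁻²) = kg⁻¹·m⁻²·s⁴·A²·mol.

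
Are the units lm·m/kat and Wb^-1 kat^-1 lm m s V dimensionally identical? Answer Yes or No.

Yes

Left side:
  kat = mol/s = s⁻¹·mol (catalytic activity).
  So kat⁻¹ = s·mol⁻¹.
  lm = cd·sr = cd (luminous flux; sr is dimensionless).
  Combining: kat⁻¹·lm·m = (s·mol⁻¹) · cd · m = m·s·mol⁻¹·cd.
Right side:
  Wb = V·s (flux: a volt is a weber per second),
      = kg·m²·s⁻²·A⁻¹.
  So Wb⁻¹ = kg⁻¹·m⁻²·s²·A.
  kat = mol/s = s⁻¹·mol (catalytic activity).
  So kat⁻¹ = s·mol⁻¹.
  lm = cd·sr = cd (luminous flux; sr is dimensionless).
  V = W/A (potential = power per current),
      = kg·m²·s⁻³·A⁻¹.
  Combining: Wb⁻¹·kat⁻¹·lm·m·s·V = (kg⁻¹·m⁻²·s²·A) · (s·mol⁻¹) · cd · m · s · (kg·m²·s⁻³·A⁻¹) = m·s·mol⁻¹·cd.
Both reduce to m·s·mol⁻¹·cd.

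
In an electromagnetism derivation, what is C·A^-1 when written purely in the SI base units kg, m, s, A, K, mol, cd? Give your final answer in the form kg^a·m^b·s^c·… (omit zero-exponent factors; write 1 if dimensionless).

s

C = A·s = s·A (charge = current × time).
Combining: C·A⁻¹ = (s·A) · A⁻¹ = s.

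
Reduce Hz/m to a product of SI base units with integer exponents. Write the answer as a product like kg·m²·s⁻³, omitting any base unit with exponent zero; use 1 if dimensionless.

Hz = s⁻¹.
Combining: m⁻¹·Hz = m⁻¹ · s⁻¹ = m⁻¹·s⁻¹.

m⁻¹·s⁻¹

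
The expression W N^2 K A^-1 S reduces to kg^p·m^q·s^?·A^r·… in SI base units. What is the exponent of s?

W = J/s (power = energy per time),
    = kg·m²·s⁻³.
N = kg·m/s² = kg·m·s⁻² (force = mass × acceleration).
So N² = kg²·m²·s⁻⁴.
S = 1/Ω (conductance is reciprocal resistance),
    = kg⁻¹·m⁻²·s³·A².
Combining: W·N²·K·A⁻¹·S = (kg·m²·s⁻³) · (kg²·m²·s⁻⁴) · K · A⁻¹ · (kg⁻¹·m⁻²·s³·A²) = kg²·m²·s⁻⁴·A·K.
The exponent of s is -4.

-4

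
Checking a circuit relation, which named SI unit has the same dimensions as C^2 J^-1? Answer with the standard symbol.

C = A·s = s·A (charge = current × time).
So C² = s²·A².
J = N·m (work = force × distance),
    = kg·m²·s⁻².
So J⁻¹ = kg⁻¹·m⁻²·s².
Combining: C²·J⁻¹ = (s²·A²) · (kg⁻¹·m⁻²·s²) = kg⁻¹·m⁻²·s⁴·A².
kg⁻¹·m⁻²·s⁴·A² is the base-SI form of the farad.

F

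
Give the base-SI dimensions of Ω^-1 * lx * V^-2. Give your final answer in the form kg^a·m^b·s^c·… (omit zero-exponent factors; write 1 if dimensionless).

Ω = V/A (resistance = voltage per current),
    = kg·m²·s⁻³·A⁻².
So Ω⁻¹ = kg⁻¹·m⁻²·s³·A².
lx = lm/m² (illuminance = luminous flux per area),
    = m⁻²·cd.
V = W/A (potential = power per current),
    = kg·m²·s⁻³·A⁻¹.
So V⁻² = kg⁻²·m⁻⁴·s⁶·A².
Combining: Ω⁻¹·lx·V⁻² = (kg⁻¹·m⁻²·s³·A²) · (m⁻²·cd) · (kg⁻²·m⁻⁴·s⁶·A²) = kg⁻³·m⁻⁸·s⁹·A⁴·cd.

kg⁻³·m⁻⁸·s⁹·A⁴·cd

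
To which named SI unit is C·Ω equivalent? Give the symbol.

Wb

C = A·s = s·A (charge = current × time).
Ω = V/A (resistance = voltage per current),
    = kg·m²·s⁻³·A⁻².
Combining: C·Ω = (s·A) · (kg·m²·s⁻³·A⁻²) = kg·m²·s⁻²·A⁻¹.
kg·m²·s⁻²·A⁻¹ is the base-SI form of the weber.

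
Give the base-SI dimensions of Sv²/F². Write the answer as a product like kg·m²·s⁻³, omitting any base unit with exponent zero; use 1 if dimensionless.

kg²·m⁸·s⁻¹²·A⁻⁴

F = C/V (capacitance = charge per voltage),
    = A·s/(kg·m²·s⁻³·A⁻¹) (substituting C and V),
    = kg⁻¹·m⁻²·s⁴·A².
So F⁻² = kg²·m⁴·s⁻⁸·A⁻⁴.
Sv = J/kg (equivalent dose = energy per mass),
    = m²·s⁻².
So Sv² = m⁴·s⁻⁴.
Combining: F⁻²·Sv² = (kg²·m⁴·s⁻⁸·A⁻⁴) · (m⁴·s⁻⁴) = kg²·m⁸·s⁻¹²·A⁻⁴.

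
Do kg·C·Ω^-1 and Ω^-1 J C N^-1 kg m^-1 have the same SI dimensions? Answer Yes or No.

Yes

Left side:
  C = A·s = s·A (charge = current × time).
  Ω = V/A (resistance = voltage per current),
      = kg·m²·s⁻³·A⁻².
  So Ω⁻¹ = kg⁻¹·m⁻²·s³·A².
  Combining: kg·C·Ω⁻¹ = kg · (s·A) · (kg⁻¹·m⁻²·s³·A²) = m⁻²·s⁴·A³.
Right side:
  Ω = kg·m²·s⁻³·A⁻².
  So Ω⁻¹ = kg⁻¹·m⁻²·s³·A².
  J = kg·m²·s⁻².
  C = s·A.
  N = kg·m·s⁻².
  So N⁻¹ = kg⁻¹·m⁻¹·s².
  Combining: Ω⁻¹·J·C·N⁻¹·kg·m⁻¹ = (kg⁻¹·m⁻²·s³·A²) · (kg·m²·s⁻²) · (s·A) · (kg⁻¹·m⁻¹·s²) · kg · m⁻¹ = m⁻²·s⁴·A³.
Both reduce to m⁻²·s⁴·A³.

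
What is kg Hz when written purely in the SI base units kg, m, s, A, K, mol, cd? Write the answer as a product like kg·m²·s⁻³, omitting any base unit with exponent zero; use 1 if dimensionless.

kg·s⁻¹

Hz = s⁻¹.
Combining: kg·Hz = kg · s⁻¹ = kg·s⁻¹.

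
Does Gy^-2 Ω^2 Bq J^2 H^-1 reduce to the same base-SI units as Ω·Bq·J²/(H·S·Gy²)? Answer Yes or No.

Yes

Left side:
  Gy = m²·s⁻².
  So Gy⁻² = m⁻⁴·s⁴.
  Ω = kg·m²·s⁻³·A⁻².
  So Ω² = kg²·m⁴·s⁻⁶·A⁻⁴.
  Bq = s⁻¹.
  J = kg·m²·s⁻².
  So J² = kg²·m⁴·s⁻⁴.
  H = kg·m²·s⁻²·A⁻².
  So H⁻¹ = kg⁻¹·m⁻²·s²·A².
  Combining: Gy⁻²·Ω²·Bq·J²·H⁻¹ = (m⁻⁴·s⁴) · (kg²·m⁴·s⁻⁶·A⁻⁴) · s⁻¹ · (kg²·m⁴·s⁻⁴) · (kg⁻¹·m⁻²·s²·A²) = kg³·m²·s⁻⁵·A⁻².
Right side:
  H = Wb/A (inductance = flux per current),
      = kg·m²·s⁻²·A⁻².
  So H⁻¹ = kg⁻¹·m⁻²·s²·A².
  S = 1/Ω (conductance is reciprocal resistance),
      = kg⁻¹·m⁻²·s³·A².
  So S⁻¹ = kg·m²·s⁻³·A⁻².
  Gy = J/kg (absorbed dose = energy per mass),
      = m²·s⁻².
  So Gy⁻² = m⁻⁴·s⁴.
  Ω = V/A (resistance = voltage per current),
      = kg·m²·s⁻³·A⁻².
  Bq = 1/s = s⁻¹ (activity is decays per second).
  J = N·m (work = force × distance),
      = kg·m²·s⁻².
  So J² = kg²·m⁴·s⁻⁴.
  Combining: H⁻¹·S⁻¹·Gy⁻²·Ω·Bq·J² = (kg⁻¹·m⁻²·s²·A²) · (kg·m²·s⁻³·A⁻²) · (m⁻⁴·s⁴) · (kg·m²·s⁻³·A⁻²) · s⁻¹ · (kg²·m⁴·s⁻⁴) = kg³·m²·s⁻⁵·A⁻².
Both reduce to kg³·m²·s⁻⁵·A⁻².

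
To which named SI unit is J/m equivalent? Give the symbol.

J = N·m (work = force × distance),
    = kg·m²·s⁻².
Combining: m⁻¹·J = m⁻¹ · (kg·m²·s⁻²) = kg·m·s⁻².
kg·m·s⁻² is the base-SI form of the newton.

N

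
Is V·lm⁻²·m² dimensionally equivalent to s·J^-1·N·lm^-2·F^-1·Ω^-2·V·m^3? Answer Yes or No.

Left side:
  V = W/A (potential = power per current),
      = kg·m²·s⁻³·A⁻¹.
  lm = cd·sr = cd (luminous flux; sr is dimensionless).
  So lm⁻² = cd⁻².
  Combining: V·lm⁻²·m² = (kg·m²·s⁻³·A⁻¹) · cd⁻² · m² = kg·m⁴·s⁻³·A⁻¹·cd⁻².
Right side:
  J = N·m (work = force × distance),
      = kg·m²·s⁻².
  So J⁻¹ = kg⁻¹·m⁻²·s².
  N = kg·m/s² = kg·m·s⁻² (force = mass × acceleration).
  lm = cd·sr = cd (luminous flux; sr is dimensionless).
  So lm⁻² = cd⁻².
  F = C/V (capacitance = charge per voltage),
      = A·s/(kg·m²·s⁻³·A⁻¹) (substituting C and V),
      = kg⁻¹·m⁻²·s⁴·A².
  So F⁻¹ = kg·m²·s⁻⁴·A⁻².
  Ω = V/A (resistance = voltage per current),
      = kg·m²·s⁻³·A⁻².
  So Ω⁻² = kg⁻²·m⁻⁴·s⁶·A⁴.
  V = W/A (potential = power per current),
      = kg·m²·s⁻³·A⁻¹.
  Combining: s·J⁻¹·N·lm⁻²·F⁻¹·Ω⁻²·V·m³ = s · (kg⁻¹·m⁻²·s²) · (kg·m·s⁻²) · cd⁻² · (kg·m²·s⁻⁴·A⁻²) · (kg⁻²·m⁻⁴·s⁶·A⁴) · (kg·m²·s⁻³·A⁻¹) · m³ = m²·A·cd⁻².
Left is kg·m⁴·s⁻³·A⁻¹·cd⁻²; right is m²·A·cd⁻² — different.

No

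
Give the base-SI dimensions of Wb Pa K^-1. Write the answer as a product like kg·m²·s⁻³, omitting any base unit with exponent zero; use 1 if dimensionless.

kg²·m·s⁻⁴·A⁻¹·K⁻¹

Wb = V·s (flux: a volt is a weber per second),
    = kg·m²·s⁻²·A⁻¹.
Pa = N/m² (pressure = force per area),
    = kg·m⁻¹·s⁻².
Combining: Wb·Pa·K⁻¹ = (kg·m²·s⁻²·A⁻¹) · (kg·m⁻¹·s⁻²) · K⁻¹ = kg²·m·s⁻⁴·A⁻¹·K⁻¹.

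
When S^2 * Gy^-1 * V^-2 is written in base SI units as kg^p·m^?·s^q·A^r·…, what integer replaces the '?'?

S = 1/Ω (conductance is reciprocal resistance),
    = kg⁻¹·m⁻²·s³·A².
So S² = kg⁻²·m⁻⁴·s⁶·A⁴.
Gy = J/kg (absorbed dose = energy per mass),
    = m²·s⁻².
So Gy⁻¹ = m⁻²·s².
V = W/A (potential = power per current),
    = kg·m²·s⁻³·A⁻¹.
So V⁻² = kg⁻²·m⁻⁴·s⁶·A².
Combining: S²·Gy⁻¹·V⁻² = (kg⁻²·m⁻⁴·s⁶·A⁴) · (m⁻²·s²) · (kg⁻²·m⁻⁴·s⁶·A²) = kg⁻⁴·m⁻¹⁰·s¹⁴·A⁶.
The exponent of m is -10.

-10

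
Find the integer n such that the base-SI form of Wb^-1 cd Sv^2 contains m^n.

Wb = kg·m²·s⁻²·A⁻¹.
So Wb⁻¹ = kg⁻¹·m⁻²·s²·A.
Sv = m²·s⁻².
So Sv² = m⁴·s⁻⁴.
Combining: Wb⁻¹·cd·Sv² = (kg⁻¹·m⁻²·s²·A) · cd · (m⁴·s⁻⁴) = kg⁻¹·m²·s⁻²·A·cd.
The exponent of m is 2.

2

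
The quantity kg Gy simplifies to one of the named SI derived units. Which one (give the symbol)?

J

Gy = J/kg (absorbed dose = energy per mass),
    = m²·s⁻².
Combining: kg·Gy = kg · (m²·s⁻²) = kg·m²·s⁻².
kg·m²·s⁻² is the base-SI form of the joule.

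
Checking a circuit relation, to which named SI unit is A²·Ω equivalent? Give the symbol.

W

Ω = kg·m²·s⁻³·A⁻².
Combining: A²·Ω = A² · (kg·m²·s⁻³·A⁻²) = kg·m²·s⁻³.
kg·m²·s⁻³ is the base-SI form of the watt.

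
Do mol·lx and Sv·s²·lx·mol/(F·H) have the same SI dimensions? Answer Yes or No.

Left side:
  lx = lm/m² (illuminance = luminous flux per area),
      = m⁻²·cd.
  Combining: mol·lx = mol · (m⁻²·cd) = m⁻²·mol·cd.
Right side:
  F = C/V (capacitance = charge per voltage),
      = A·s/(kg·m²·s⁻³·A⁻¹) (substituting C and V),
      = kg⁻¹·m⁻²·s⁴·A².
  So F⁻¹ = kg·m²·s⁻⁴·A⁻².
  Sv = J/kg (equivalent dose = energy per mass),
      = m²·s⁻².
  H = Wb/A (inductance = flux per current),
      = kg·m²·s⁻²·A⁻².
  So H⁻¹ = kg⁻¹·m⁻²·s²·A².
  lx = lm/m² (illuminance = luminous flux per area),
      = m⁻²·cd.
  Combining: F⁻¹·Sv·s²·H⁻¹·lx·mol = (kg·m²·s⁻⁴·A⁻²) · (m²·s⁻²) · s² · (kg⁻¹·m⁻²·s²·A²) · (m⁻²·cd) · mol = s⁻²·mol·cd.
Left is m⁻²·mol·cd; right is s⁻²·mol·cd — different.

No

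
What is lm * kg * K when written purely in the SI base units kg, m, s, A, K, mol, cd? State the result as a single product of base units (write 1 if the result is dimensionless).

lm = cd·sr = cd (luminous flux; sr is dimensionless).
Combining: lm·kg·K = cd · kg · K = kg·K·cd.

kg·K·cd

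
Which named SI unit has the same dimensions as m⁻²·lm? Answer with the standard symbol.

lx

lm = cd·sr = cd (luminous flux; sr is dimensionless).
Combining: m⁻²·lm = m⁻² · cd = m⁻²·cd.
m⁻²·cd is the base-SI form of the lux.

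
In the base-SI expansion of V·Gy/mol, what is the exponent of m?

4

V = kg·m²·s⁻³·A⁻¹.
Gy = m²·s⁻².
Combining: V·Gy·mol⁻¹ = (kg·m²·s⁻³·A⁻¹) · (m²·s⁻²) · mol⁻¹ = kg·m⁴·s⁻⁵·A⁻¹·mol⁻¹.
The exponent of m is 4.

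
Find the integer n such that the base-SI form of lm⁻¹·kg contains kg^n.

1

lm = cd·sr = cd (luminous flux; sr is dimensionless).
So lm⁻¹ = cd⁻¹.
Combining: lm⁻¹·kg = cd⁻¹ · kg = kg·cd⁻¹.
The exponent of kg is 1.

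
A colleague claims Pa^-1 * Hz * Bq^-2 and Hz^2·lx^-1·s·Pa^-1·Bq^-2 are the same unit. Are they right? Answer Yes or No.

No

Left side:
  Pa = N/m² (pressure = force per area),
      = kg·m⁻¹·s⁻².
  So Pa⁻¹ = kg⁻¹·m·s².
  Hz = 1/s = s⁻¹ (frequency is cycles per second).
  Bq = 1/s = s⁻¹ (activity is decays per second).
  So Bq⁻² = s².
  Combining: Pa⁻¹·Hz·Bq⁻² = (kg⁻¹·m·s²) · s⁻¹ · s² = kg⁻¹·m·s³.
Right side:
  Hz = 1/s = s⁻¹ (frequency is cycles per second).
  So Hz² = s⁻².
  lx = lm/m² (illuminance = luminous flux per area),
      = m⁻²·cd.
  So lx⁻¹ = m²·cd⁻¹.
  Pa = N/m² (pressure = force per area),
      = kg·m⁻¹·s⁻².
  So Pa⁻¹ = kg⁻¹·m·s².
  Bq = 1/s = s⁻¹ (activity is decays per second).
  So Bq⁻² = s².
  Combining: Hz²·lx⁻¹·s·Pa⁻¹·Bq⁻² = s⁻² · (m²·cd⁻¹) · s · (kg⁻¹·m·s²) · s² = kg⁻¹·m³·s³·cd⁻¹.
Left is kg⁻¹·m·s³; right is kg⁻¹·m³·s³·cd⁻¹ — different.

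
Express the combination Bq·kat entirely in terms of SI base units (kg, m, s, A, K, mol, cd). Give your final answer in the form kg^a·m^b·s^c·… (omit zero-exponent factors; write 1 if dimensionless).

Bq = s⁻¹.
kat = s⁻¹·mol.
Combining: Bq·kat = s⁻¹ · (s⁻¹·mol) = s⁻²·mol.

s⁻²·mol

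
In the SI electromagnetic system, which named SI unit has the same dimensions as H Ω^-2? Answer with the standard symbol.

H = Wb/A (inductance = flux per current),
    = kg·m²·s⁻²·A⁻².
Ω = V/A (resistance = voltage per current),
    = kg·m²·s⁻³·A⁻².
So Ω⁻² = kg⁻²·m⁻⁴·s⁶·A⁴.
Combining: H·Ω⁻² = (kg·m²·s⁻²·A⁻²) · (kg⁻²·m⁻⁴·s⁶·A⁴) = kg⁻¹·m⁻²·s⁴·A².
kg⁻¹·m⁻²·s⁴·A² is the base-SI form of the farad.

F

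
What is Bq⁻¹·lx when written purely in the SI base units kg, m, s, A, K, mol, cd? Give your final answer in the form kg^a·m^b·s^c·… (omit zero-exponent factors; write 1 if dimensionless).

m⁻²·s·cd

Bq = s⁻¹.
So Bq⁻¹ = s.
lx = m⁻²·cd.
Combining: Bq⁻¹·lx = s · (m⁻²·cd) = m⁻²·s·cd.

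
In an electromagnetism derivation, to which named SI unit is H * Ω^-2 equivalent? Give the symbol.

H = kg·m²·s⁻²·A⁻².
Ω = kg·m²·s⁻³·A⁻².
So Ω⁻² = kg⁻²·m⁻⁴·s⁶·A⁴.
Combining: H·Ω⁻² = (kg·m²·s⁻²·A⁻²) · (kg⁻²·m⁻⁴·s⁶·A⁴) = kg⁻¹·m⁻²·s⁴·A².
kg⁻¹·m⁻²·s⁴·A² is the base-SI form of the farad.

F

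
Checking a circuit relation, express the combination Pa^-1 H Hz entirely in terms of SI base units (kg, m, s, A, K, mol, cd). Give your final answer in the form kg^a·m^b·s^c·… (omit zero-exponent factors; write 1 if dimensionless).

m³·s⁻¹·A⁻²

Pa = N/m² (pressure = force per area),
    = kg·m⁻¹·s⁻².
So Pa⁻¹ = kg⁻¹·m·s².
H = Wb/A (inductance = flux per current),
    = kg·m²·s⁻²·A⁻².
Hz = 1/s = s⁻¹ (frequency is cycles per second).
Combining: Pa⁻¹·H·Hz = (kg⁻¹·m·s²) · (kg·m²·s⁻²·A⁻²) · s⁻¹ = m³·s⁻¹·A⁻².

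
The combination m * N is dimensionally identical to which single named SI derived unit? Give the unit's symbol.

J

N = kg·m·s⁻².
Combining: m·N = m · (kg·m·s⁻²) = kg·m²·s⁻².
kg·m²·s⁻² is the base-SI form of the joule.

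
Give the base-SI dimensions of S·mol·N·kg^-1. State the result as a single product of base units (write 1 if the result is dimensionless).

kg⁻¹·m⁻¹·s·A²·mol

S = 1/Ω (conductance is reciprocal resistance),
    = kg⁻¹·m⁻²·s³·A².
N = kg·m/s² = kg·m·s⁻² (force = mass × acceleration).
Combining: S·mol·N·kg⁻¹ = (kg⁻¹·m⁻²·s³·A²) · mol · (kg·m·s⁻²) · kg⁻¹ = kg⁻¹·m⁻¹·s·A²·mol.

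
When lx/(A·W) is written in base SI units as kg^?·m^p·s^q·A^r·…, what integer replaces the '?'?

-1

lx = m⁻²·cd.
W = kg·m²·s⁻³.
So W⁻¹ = kg⁻¹·m⁻²·s³.
Combining: A⁻¹·lx·W⁻¹ = A⁻¹ · (m⁻²·cd) · (kg⁻¹·m⁻²·s³) = kg⁻¹·m⁻⁴·s³·A⁻¹·cd.
The exponent of kg is -1.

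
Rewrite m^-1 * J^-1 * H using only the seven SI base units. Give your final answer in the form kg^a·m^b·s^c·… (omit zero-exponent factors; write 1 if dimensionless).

J = N·m (work = force × distance),
    = kg·m²·s⁻².
So J⁻¹ = kg⁻¹·m⁻²·s².
H = Wb/A (inductance = flux per current),
    = kg·m²·s⁻²·A⁻².
Combining: m⁻¹·J⁻¹·H = m⁻¹ · (kg⁻¹·m⁻²·s²) · (kg·m²·s⁻²·A⁻²) = m⁻¹·A⁻².

m⁻¹·A⁻²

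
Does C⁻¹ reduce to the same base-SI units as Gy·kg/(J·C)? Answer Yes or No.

Left side:
  C = s·A.
  So C⁻¹ = s⁻¹·A⁻¹.
Right side:
  J = N·m (work = force × distance),
      = kg·m²·s⁻².
  So J⁻¹ = kg⁻¹·m⁻²·s².
  Gy = J/kg (absorbed dose = energy per mass),
      = m²·s⁻².
  C = A·s = s·A (charge = current × time).
  So C⁻¹ = s⁻¹·A⁻¹.
  Combining: J⁻¹·Gy·kg·C⁻¹ = (kg⁻¹·m⁻²·s²) · (m²·s⁻²) · kg · (s⁻¹·A⁻¹) = s⁻¹·A⁻¹.
Both reduce to s⁻¹·A⁻¹.

Yes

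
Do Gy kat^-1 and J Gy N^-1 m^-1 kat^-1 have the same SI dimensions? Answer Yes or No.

Yes

Left side:
  Gy = J/kg (absorbed dose = energy per mass),
      = m²·s⁻².
  kat = mol/s = s⁻¹·mol (catalytic activity).
  So kat⁻¹ = s·mol⁻¹.
  Combining: Gy·kat⁻¹ = (m²·s⁻²) · (s·mol⁻¹) = m²·s⁻¹·mol⁻¹.
Right side:
  J = kg·m²·s⁻².
  Gy = m²·s⁻².
  N = kg·m·s⁻².
  So N⁻¹ = kg⁻¹·m⁻¹·s².
  kat = s⁻¹·mol.
  So kat⁻¹ = s·mol⁻¹.
  Combining: J·Gy·N⁻¹·m⁻¹·kat⁻¹ = (kg·m²·s⁻²) · (m²·s⁻²) · (kg⁻¹·m⁻¹·s²) · m⁻¹ · (s·mol⁻¹) = m²·s⁻¹·mol⁻¹.
Both reduce to m²·s⁻¹·mol⁻¹.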